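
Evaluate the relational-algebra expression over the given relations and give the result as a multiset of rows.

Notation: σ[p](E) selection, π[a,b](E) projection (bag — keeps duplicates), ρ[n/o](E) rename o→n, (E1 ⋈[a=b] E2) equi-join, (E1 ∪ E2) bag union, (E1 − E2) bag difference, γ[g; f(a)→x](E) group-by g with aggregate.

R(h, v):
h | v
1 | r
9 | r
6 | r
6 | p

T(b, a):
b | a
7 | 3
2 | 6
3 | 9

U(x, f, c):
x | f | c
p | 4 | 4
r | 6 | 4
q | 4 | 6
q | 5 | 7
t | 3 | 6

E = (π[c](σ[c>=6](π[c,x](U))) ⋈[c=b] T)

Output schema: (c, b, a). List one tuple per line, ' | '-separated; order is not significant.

Stepwise |·|:
  U → 5
  π[c,x](U) → 5
  σ[c>=6](π[c,x](U)) → 3
  π[c](σ[c>=6](π[c,x](U))) → 3
  T → 3
  (π[c](σ[c>=6](π[c,x](U))) ⋈[c=b] T) → 1

== RESULT ==
c | b | a
7 | 7 | 3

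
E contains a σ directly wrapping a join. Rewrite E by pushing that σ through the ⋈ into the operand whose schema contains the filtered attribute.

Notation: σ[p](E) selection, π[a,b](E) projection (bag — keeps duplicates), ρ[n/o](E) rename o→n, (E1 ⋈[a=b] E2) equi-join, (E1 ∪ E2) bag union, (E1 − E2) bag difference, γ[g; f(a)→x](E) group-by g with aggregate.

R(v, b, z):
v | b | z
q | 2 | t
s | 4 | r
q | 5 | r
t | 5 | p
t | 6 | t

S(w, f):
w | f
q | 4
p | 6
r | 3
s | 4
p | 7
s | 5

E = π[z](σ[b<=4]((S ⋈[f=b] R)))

σ filters on b, owned by the right side.
E' = π[z]((S ⋈[f=b] σ[b<=4](R)))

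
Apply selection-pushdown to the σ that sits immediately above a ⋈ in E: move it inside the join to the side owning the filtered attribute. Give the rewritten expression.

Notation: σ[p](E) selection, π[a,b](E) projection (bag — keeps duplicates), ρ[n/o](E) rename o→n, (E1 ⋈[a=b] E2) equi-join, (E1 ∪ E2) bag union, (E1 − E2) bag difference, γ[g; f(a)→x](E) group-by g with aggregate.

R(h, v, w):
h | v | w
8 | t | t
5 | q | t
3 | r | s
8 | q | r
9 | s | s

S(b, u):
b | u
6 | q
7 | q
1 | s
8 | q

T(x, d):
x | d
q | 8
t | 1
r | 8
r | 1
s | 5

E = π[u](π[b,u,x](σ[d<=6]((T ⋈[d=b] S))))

σ filters on d, owned by the left side.
E' = π[u](π[b,u,x]((σ[d<=6](T) ⋈[d=b] S)))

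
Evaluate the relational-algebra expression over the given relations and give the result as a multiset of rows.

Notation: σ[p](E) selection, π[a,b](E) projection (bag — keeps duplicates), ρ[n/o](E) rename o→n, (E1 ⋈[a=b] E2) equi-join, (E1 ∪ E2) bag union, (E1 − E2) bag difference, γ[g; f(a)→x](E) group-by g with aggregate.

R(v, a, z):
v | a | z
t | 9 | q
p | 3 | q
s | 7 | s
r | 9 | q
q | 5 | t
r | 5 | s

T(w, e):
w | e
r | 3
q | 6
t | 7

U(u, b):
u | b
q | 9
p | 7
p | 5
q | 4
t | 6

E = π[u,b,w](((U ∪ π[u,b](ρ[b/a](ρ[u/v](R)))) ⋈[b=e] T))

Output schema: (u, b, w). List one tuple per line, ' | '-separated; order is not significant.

Subexpression sizes:
  U → 5
  R → 6
  ρ[u/v](R) → 6
  ρ[b/a](ρ[u/v](R)) → 6
  π[u,b](ρ[b/a](ρ[u/v](R))) → 6
  (U ∪ π[u,b](ρ[b/a](ρ[u/v](R)))) → 11
  T → 3
  ((U ∪ π[u,b](ρ[b/a](ρ[u/v](R)))) ⋈[b=e] T) → 4
  π[u,b,w](((U ∪ π[u,b](ρ[b/a](ρ[u/v](R)))) ⋈[b=e] T)) → 4

== RESULT ==
u | b | w
p | 3 | r
p | 7 | t
s | 7 | t
t | 6 | q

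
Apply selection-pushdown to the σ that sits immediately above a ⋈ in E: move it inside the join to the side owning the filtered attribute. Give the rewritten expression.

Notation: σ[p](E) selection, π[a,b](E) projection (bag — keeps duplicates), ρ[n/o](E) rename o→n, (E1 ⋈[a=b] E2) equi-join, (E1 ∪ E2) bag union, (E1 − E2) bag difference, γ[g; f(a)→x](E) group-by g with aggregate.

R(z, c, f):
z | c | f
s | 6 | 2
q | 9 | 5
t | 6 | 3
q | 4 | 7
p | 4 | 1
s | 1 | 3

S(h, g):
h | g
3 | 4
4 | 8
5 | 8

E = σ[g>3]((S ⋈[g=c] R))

σ filters on g, owned by the left side.
E' = (σ[g>3](S) ⋈[g=c] R)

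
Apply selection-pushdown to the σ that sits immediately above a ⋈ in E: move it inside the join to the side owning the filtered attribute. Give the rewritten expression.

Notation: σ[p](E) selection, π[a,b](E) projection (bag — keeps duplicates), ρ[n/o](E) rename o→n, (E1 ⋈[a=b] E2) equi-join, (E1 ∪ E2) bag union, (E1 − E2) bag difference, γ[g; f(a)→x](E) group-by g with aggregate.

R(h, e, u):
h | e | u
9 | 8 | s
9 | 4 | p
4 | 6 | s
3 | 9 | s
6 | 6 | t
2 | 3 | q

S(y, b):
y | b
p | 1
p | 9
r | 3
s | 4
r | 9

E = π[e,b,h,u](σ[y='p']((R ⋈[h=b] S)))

σ filters on y, owned by the right side.
E' = π[e,b,h,u]((R ⋈[h=b] σ[y='p'](S)))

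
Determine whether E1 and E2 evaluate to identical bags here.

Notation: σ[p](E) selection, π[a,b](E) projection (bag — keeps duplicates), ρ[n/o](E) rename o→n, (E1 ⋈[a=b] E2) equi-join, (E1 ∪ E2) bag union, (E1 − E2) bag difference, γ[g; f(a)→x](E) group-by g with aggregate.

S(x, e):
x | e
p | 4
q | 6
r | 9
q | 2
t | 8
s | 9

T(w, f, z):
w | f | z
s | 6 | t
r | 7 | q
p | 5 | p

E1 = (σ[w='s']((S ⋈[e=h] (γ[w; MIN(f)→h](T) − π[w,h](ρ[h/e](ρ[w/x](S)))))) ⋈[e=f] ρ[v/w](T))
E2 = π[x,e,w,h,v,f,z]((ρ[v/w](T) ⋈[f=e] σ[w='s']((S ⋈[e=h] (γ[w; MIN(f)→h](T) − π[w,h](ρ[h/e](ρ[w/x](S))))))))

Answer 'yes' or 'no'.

E1 row counts bottom-up:
  S → 6
  T → 3
  γ[w; MIN(f)→h](T) → 3
  S → 6
  ρ[w/x](S) → 6
  ρ[h/e](ρ[w/x](S)) → 6
  π[w,h](ρ[h/e](ρ[w/x](S))) → 6
  (γ[w; MIN(f)→h](T) − π[w,h](ρ[h/e](ρ[w/x](S)))) → 3
  (S ⋈[e=h] (γ[w; MIN(f)→h](T) − π[w,h](ρ[h/e](ρ[w/x](S))))) → 1
  σ[w='s']((S ⋈[e=h] (γ[w; MIN(f)→h](T) − π[w,h](ρ[h/e](ρ[w/x](S)))))) → 1
  T → 3
  ρ[v/w](T) → 3
  (σ[w='s']((S ⋈[e=h] (γ[w; MIN(f)→h](T) − π[w,h](ρ[h/e](ρ[w/x](S)))))) ⋈[e=f] ρ[v/w](T)) → 1
E2 row counts bottom-up:
  T → 3
  ρ[v/w](T) → 3
  S → 6
  T → 3
  γ[w; MIN(f)→h](T) → 3
  S → 6
  ρ[w/x](S) → 6
  ρ[h/e](ρ[w/x](S)) → 6
  π[w,h](ρ[h/e](ρ[w/x](S))) → 6
  (γ[w; MIN(f)→h](T) − π[w,h](ρ[h/e](ρ[w/x](S)))) → 3
  (S ⋈[e=h] (γ[w; MIN(f)→h](T) − π[w,h](ρ[h/e](ρ[w/x](S))))) → 1
  σ[w='s']((S ⋈[e=h] (γ[w; MIN(f)→h](T) − π[w,h](ρ[h/e](ρ[w/x](S)))))) → 1
  (ρ[v/w](T) ⋈[f=e] σ[w='s']((S ⋈[e=h] (γ[w; MIN(f)→h](T) − π[w,h](ρ[h/e](ρ[w/x](S))))))) → 1
  π[x,e,w,h,v,f,z]((ρ[v/w](T) ⋈[f=e] σ[w='s']((S ⋈[e=h] (γ[w; MIN(f)→h](T) − π[w,h](ρ[h/e](ρ[w/x](S)))))))) → 1

E1 and E2 produce the same multiset:
x | e | w | h | v | f | z
q | 6 | s | 6 | s | 6 | t

yes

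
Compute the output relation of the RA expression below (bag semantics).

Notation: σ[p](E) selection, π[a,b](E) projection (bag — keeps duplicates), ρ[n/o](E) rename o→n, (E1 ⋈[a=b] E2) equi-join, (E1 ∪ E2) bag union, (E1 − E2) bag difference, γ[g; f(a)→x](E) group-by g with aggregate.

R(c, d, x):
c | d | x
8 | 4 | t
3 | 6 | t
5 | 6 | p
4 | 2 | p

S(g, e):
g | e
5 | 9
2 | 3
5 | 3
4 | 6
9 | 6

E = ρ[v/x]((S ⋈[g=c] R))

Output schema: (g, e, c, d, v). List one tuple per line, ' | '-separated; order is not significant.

Per-node cardinality:
  S → 5
  R → 4
  (S ⋈[g=c] R) → 3
  ρ[v/x]((S ⋈[g=c] R)) → 3

== RESULT ==
g | e | c | d | v
4 | 6 | 4 | 2 | p
5 | 3 | 5 | 6 | p
5 | 9 | 5 | 6 | p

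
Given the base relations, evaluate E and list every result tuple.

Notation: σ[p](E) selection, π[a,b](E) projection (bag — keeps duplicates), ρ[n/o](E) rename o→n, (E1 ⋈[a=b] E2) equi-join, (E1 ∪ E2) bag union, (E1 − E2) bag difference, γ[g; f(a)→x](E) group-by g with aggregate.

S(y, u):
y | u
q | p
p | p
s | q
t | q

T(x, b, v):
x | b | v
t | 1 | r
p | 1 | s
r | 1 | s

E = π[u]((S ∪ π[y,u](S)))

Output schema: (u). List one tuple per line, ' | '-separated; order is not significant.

Per-node cardinality:
  S → 4
  S → 4
  π[y,u](S) → 4
  (S ∪ π[y,u](S)) → 8
  π[u]((S ∪ π[y,u](S))) → 8

== RESULT ==
u
p
p
p
p
q
q
q
q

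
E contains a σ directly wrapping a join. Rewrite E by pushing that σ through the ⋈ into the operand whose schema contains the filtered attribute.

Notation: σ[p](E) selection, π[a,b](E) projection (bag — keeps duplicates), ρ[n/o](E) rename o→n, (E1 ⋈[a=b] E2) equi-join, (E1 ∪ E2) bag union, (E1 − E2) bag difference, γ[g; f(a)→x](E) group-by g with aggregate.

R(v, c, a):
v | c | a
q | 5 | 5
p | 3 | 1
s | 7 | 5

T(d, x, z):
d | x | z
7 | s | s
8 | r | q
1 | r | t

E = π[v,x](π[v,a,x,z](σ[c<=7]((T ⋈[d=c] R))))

σ filters on c, owned by the right side.
E' = π[v,x](π[v,a,x,z]((T ⋈[d=c] σ[c<=7](R))))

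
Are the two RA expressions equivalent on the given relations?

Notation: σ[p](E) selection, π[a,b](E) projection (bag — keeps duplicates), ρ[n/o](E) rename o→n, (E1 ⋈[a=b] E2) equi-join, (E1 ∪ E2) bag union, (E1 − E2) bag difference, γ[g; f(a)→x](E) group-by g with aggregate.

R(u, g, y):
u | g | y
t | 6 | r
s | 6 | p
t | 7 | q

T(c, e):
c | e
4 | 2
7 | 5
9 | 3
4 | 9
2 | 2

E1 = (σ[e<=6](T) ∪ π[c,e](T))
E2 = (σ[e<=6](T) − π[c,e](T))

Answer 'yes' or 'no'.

E1 subexpression sizes:
  T → 5
  σ[e<=6](T) → 4
  T → 5
  π[c,e](T) → 5
  (σ[e<=6](T) ∪ π[c,e](T)) → 9
E2 subexpression sizes:
  T → 5
  σ[e<=6](T) → 4
  T → 5
  π[c,e](T) → 5
  (σ[e<=6](T) − π[c,e](T)) → 0

E1 result:
c | e
2 | 2
2 | 2
4 | 2
4 | 2
4 | 9
7 | 5
7 | 5
9 | 3
9 | 3
E2 result:
c | e
(0 rows)
Witness: (9, 3) appears 2× in E1 but 0× in E2.

no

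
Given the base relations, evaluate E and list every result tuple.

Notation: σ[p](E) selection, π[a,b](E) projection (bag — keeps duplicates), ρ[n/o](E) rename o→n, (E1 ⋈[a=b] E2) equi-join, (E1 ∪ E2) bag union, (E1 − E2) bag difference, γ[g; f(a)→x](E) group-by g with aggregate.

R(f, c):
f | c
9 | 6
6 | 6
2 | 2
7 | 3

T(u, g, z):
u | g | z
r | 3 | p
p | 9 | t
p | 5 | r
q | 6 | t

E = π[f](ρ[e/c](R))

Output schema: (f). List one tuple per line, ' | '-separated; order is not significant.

Per-node cardinality:
  R → 4
  ρ[e/c](R) → 4
  π[f](ρ[e/c](R)) → 4

== RESULT ==
f
2
6
7
9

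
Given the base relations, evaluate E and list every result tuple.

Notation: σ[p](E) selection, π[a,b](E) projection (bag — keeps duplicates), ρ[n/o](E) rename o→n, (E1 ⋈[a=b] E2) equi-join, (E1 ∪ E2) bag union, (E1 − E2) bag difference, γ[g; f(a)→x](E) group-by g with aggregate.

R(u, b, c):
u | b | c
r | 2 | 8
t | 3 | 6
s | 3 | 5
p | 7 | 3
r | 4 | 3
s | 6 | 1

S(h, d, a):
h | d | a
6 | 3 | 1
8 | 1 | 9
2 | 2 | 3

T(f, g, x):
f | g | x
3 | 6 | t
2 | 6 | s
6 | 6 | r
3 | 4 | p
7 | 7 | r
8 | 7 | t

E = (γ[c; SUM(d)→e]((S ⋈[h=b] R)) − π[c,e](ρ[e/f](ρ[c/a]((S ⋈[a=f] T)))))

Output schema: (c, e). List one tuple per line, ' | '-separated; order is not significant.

Per-node cardinality:
  S → 3
  R → 6
  (S ⋈[h=b] R) → 2
  γ[c; SUM(d)→e]((S ⋈[h=b] R)) → 2
  S → 3
  T → 6
  (S ⋈[a=f] T) → 2
  ρ[c/a]((S ⋈[a=f] T)) → 2
  ρ[e/f](ρ[c/a]((S ⋈[a=f] T))) → 2
  π[c,e](ρ[e/f](ρ[c/a]((S ⋈[a=f] T)))) → 2
  (γ[c; SUM(d)→e]((S ⋈[h=b] R)) − π[c,e](ρ[e/f](ρ[c/a]((S ⋈[a=f] T))))) → 2

== RESULT ==
c | e
1 | 3
8 | 2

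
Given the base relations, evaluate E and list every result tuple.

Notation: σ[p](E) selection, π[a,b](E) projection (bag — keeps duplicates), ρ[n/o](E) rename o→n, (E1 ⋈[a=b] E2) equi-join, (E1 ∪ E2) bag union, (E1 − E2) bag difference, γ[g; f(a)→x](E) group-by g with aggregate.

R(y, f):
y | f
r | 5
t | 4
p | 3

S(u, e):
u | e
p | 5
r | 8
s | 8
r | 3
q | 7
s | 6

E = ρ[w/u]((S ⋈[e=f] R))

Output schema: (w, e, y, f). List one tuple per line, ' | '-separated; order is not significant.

Subexpression sizes:
  S → 6
  R → 3
  (S ⋈[e=f] R) → 2
  ρ[w/u]((S ⋈[e=f] R)) → 2

== RESULT ==
w | e | y | f
p | 5 | r | 5
r | 3 | p | 3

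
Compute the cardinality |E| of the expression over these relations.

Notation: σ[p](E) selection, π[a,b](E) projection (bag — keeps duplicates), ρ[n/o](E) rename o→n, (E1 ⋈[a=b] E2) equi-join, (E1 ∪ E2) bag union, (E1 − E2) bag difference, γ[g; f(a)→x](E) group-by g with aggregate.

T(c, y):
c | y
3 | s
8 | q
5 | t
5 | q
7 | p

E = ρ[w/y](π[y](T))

Per-node cardinality:
  T → 5
  π[y](T) → 5
  ρ[w/y](π[y](T)) → 5

|E| = 5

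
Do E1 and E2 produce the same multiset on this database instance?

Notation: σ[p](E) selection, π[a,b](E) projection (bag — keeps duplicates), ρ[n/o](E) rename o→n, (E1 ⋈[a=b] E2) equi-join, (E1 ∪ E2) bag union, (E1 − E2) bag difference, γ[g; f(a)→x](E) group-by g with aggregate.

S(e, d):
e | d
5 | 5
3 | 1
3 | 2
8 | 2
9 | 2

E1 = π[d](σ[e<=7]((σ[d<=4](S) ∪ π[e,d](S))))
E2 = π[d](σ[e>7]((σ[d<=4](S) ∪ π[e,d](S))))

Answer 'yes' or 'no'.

E1 row counts bottom-up:
  S → 5
  σ[d<=4](S) → 4
  S → 5
  π[e,d](S) → 5
  (σ[d<=4](S) ∪ π[e,d](S)) → 9
  σ[e<=7]((σ[d<=4](S) ∪ π[e,d](S))) → 5
  π[d](σ[e<=7]((σ[d<=4](S) ∪ π[e,d](S)))) → 5
E2 row counts bottom-up:
  S → 5
  σ[d<=4](S) → 4
  S → 5
  π[e,d](S) → 5
  (σ[d<=4](S) ∪ π[e,d](S)) → 9
  σ[e>7]((σ[d<=4](S) ∪ π[e,d](S))) → 4
  π[d](σ[e>7]((σ[d<=4](S) ∪ π[e,d](S)))) → 4

E1 result:
d
1
1
2
2
5
E2 result:
d
2
2
2
2
Witness: (1,) appears 2× in E1 but 0× in E2.

no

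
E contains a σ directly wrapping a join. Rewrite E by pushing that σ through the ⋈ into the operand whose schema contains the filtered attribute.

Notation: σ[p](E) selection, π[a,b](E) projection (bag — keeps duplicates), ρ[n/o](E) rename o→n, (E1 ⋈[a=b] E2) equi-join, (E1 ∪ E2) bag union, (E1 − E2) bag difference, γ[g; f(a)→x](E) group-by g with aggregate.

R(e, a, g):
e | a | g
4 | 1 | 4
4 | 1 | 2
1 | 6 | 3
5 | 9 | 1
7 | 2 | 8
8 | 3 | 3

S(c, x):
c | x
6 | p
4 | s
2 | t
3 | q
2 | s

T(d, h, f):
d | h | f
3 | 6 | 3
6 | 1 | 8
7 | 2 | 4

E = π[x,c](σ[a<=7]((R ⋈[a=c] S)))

σ filters on a, owned by the left side.
E' = π[x,c]((σ[a<=7](R) ⋈[a=c] S))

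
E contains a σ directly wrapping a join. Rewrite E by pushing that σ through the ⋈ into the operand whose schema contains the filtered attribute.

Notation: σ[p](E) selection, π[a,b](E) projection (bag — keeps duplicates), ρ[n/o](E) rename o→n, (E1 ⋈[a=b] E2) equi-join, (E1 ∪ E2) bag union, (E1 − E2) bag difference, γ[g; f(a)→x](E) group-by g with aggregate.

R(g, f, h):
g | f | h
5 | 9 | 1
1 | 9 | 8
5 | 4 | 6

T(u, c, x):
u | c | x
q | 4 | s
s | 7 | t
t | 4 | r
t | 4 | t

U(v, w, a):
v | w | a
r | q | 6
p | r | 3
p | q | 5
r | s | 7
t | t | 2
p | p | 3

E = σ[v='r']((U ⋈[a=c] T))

σ filters on v, owned by the left side.
E' = (σ[v='r'](U) ⋈[a=c] T)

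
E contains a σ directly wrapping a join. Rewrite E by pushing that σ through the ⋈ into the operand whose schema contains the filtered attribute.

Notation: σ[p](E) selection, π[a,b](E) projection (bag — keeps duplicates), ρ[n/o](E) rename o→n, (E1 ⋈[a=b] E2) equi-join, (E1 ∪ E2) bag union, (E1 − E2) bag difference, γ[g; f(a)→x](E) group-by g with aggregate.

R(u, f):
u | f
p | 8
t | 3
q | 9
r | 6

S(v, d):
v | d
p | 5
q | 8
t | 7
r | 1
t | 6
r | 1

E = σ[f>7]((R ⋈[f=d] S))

σ filters on f, owned by the left side.
E' = (σ[f>7](R) ⋈[f=d] S)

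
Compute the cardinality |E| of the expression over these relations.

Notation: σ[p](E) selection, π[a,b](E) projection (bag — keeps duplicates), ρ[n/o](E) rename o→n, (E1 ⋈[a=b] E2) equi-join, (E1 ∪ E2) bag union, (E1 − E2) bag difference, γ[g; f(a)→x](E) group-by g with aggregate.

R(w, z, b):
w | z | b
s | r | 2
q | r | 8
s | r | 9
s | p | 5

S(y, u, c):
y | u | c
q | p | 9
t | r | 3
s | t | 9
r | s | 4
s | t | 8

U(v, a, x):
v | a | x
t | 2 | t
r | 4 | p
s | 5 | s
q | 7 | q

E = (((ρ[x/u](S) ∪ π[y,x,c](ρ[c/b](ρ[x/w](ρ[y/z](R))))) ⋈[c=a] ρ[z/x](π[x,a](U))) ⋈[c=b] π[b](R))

Per-node cardinality:
  S → 5
  ρ[x/u](S) → 5
  R → 4
  ρ[y/z](R) → 4
  ρ[x/w](ρ[y/z](R)) → 4
  ρ[c/b](ρ[x/w](ρ[y/z](R))) → 4
  π[y,x,c](ρ[c/b](ρ[x/w](ρ[y/z](R)))) → 4
  (ρ[x/u](S) ∪ π[y,x,c](ρ[c/b](ρ[x/w](ρ[y/z](R))))) → 9
  U → 4
  π[x,a](U) → 4
  ρ[z/x](π[x,a](U)) → 4
  ((ρ[x/u](S) ∪ π[y,x,c](ρ[c/b](ρ[x/w](ρ[y/z](R))))) ⋈[c=a] ρ[z/x](π[x,a](U))) → 3
  R → 4
  π[b](R) → 4
  (((ρ[x/u](S) ∪ π[y,x,c](ρ[c/b](ρ[x/w](ρ[y/z](R))))) ⋈[c=a] ρ[z/x](π[x,a](U))) ⋈[c=b] π[b](R)) → 2

|E| = 2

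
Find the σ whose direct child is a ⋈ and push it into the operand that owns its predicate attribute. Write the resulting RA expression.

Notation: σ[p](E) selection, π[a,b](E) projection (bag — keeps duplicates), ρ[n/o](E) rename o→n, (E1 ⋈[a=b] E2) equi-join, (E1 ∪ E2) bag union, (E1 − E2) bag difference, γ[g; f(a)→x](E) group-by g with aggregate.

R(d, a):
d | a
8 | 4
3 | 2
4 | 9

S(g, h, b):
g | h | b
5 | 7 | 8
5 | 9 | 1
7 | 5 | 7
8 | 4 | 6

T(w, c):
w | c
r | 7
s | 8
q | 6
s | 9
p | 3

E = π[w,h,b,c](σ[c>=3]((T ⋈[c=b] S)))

σ filters on c, owned by the left side.
E' = π[w,h,b,c]((σ[c>=3](T) ⋈[c=b] S))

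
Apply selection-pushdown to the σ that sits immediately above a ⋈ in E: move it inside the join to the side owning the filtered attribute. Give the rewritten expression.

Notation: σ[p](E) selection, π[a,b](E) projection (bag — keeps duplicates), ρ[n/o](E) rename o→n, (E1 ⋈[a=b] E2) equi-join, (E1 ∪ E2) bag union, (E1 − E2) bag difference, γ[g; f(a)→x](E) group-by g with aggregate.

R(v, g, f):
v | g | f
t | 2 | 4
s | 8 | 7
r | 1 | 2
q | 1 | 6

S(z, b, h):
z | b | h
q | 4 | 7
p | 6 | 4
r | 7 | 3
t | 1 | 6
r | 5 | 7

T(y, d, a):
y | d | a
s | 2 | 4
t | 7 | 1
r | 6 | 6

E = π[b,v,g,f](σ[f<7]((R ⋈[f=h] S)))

σ filters on f, owned by the left side.
E' = π[b,v,g,f]((σ[f<7](R) ⋈[f=h] S))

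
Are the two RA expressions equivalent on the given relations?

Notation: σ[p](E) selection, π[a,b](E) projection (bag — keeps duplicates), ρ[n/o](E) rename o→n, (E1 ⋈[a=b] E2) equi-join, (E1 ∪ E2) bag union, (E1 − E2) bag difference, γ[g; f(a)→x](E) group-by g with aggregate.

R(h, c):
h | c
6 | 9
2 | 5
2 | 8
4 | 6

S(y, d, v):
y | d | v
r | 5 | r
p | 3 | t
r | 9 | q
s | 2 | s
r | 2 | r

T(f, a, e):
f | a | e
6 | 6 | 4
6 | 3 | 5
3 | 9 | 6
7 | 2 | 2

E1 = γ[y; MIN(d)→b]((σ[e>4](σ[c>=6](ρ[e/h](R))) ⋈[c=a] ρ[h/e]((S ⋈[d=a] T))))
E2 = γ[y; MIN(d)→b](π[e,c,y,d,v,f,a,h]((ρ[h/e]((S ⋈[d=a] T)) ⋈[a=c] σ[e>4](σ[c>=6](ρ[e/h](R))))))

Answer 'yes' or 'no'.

E1 stepwise |·|:
  R → 4
  ρ[e/h](R) → 4
  σ[c>=6](ρ[e/h](R)) → 3
  σ[e>4](σ[c>=6](ρ[e/h](R))) → 1
  S → 5
  T → 4
  (S ⋈[d=a] T) → 4
  ρ[h/e]((S ⋈[d=a] T)) → 4
  (σ[e>4](σ[c>=6](ρ[e/h](R))) ⋈[c=a] ρ[h/e]((S ⋈[d=a] T))) → 1
  γ[y; MIN(d)→b]((σ[e>4](σ[c>=6](ρ[e/h](R))) ⋈[c=a] ρ[h/e]((S ⋈[d=a] T)))) → 1
E2 stepwise |·|:
  S → 5
  T → 4
  (S ⋈[d=a] T) → 4
  ρ[h/e]((S ⋈[d=a] T)) → 4
  R → 4
  ρ[e/h](R) → 4
  σ[c>=6](ρ[e/h](R)) → 3
  σ[e>4](σ[c>=6](ρ[e/h](R))) → 1
  (ρ[h/e]((S ⋈[d=a] T)) ⋈[a=c] σ[e>4](σ[c>=6](ρ[e/h](R)))) → 1
  π[e,c,y,d,v,f,a,h]((ρ[h/e]((S ⋈[d=a] T)) ⋈[a=c] σ[e>4](σ[c>=6](ρ[e/h](R))))) → 1
  γ[y; MIN(d)→b](π[e,c,y,d,v,f,a,h]((ρ[h/e]((S ⋈[d=a] T)) ⋈[a=c] σ[e>4](σ[c>=6](ρ[e/h](R)))))) → 1

E1 and E2 produce the same multiset:
y | b
r | 9

yes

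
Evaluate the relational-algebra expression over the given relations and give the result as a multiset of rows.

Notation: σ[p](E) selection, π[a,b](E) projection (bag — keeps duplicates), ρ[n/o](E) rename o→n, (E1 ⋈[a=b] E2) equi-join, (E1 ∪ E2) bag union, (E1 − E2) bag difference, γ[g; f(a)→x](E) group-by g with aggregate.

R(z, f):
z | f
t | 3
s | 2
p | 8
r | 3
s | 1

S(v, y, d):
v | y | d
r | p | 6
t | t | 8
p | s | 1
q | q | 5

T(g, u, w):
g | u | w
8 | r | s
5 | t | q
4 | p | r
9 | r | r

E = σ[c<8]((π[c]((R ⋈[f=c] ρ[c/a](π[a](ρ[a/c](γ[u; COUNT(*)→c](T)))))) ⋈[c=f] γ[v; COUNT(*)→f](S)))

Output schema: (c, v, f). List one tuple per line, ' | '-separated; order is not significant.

Per-node cardinality:
  R → 5
  T → 4
  γ[u; COUNT(*)→c](T) → 3
  ρ[a/c](γ[u; COUNT(*)→c](T)) → 3
  π[a](ρ[a/c](γ[u; COUNT(*)→c](T))) → 3
  ρ[c/a](π[a](ρ[a/c](γ[u; COUNT(*)→c](T)))) → 3
  (R ⋈[f=c] ρ[c/a](π[a](ρ[a/c](γ[u; COUNT(*)→c](T))))) → 3
  π[c]((R ⋈[f=c] ρ[c/a](π[a](ρ[a/c](γ[u; COUNT(*)→c](T)))))) → 3
  S → 4
  γ[v; COUNT(*)→f](S) → 4
  (π[c]((R ⋈[f=c] ρ[c/a](π[a](ρ[a/c](γ[u; COUNT(*)→c](T)))))) ⋈[c=f] γ[v; COUNT(*)→f](S)) → 8
  σ[c<8]((π[c]((R ⋈[f=c] ρ[c/a](π[a](ρ[a/c](γ[u; COUNT(*)→c](T)))))) ⋈[c=f] γ[v; COUNT(*)→f](S))) → 8

== RESULT ==
c | v | f
1 | p | 1
1 | p | 1
1 | q | 1
1 | q | 1
1 | r | 1
1 | r | 1
1 | t | 1
1 | t | 1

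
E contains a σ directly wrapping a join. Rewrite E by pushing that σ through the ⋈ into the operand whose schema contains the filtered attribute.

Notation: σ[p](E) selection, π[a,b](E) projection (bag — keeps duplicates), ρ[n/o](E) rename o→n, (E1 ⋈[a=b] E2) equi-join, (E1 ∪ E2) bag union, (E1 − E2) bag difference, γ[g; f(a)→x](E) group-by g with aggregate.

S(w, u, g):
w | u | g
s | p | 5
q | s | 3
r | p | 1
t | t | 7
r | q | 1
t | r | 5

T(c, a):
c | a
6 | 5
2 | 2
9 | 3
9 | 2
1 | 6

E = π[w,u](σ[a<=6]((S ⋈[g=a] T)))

σ filters on a, owned by the right side.
E' = π[w,u]((S ⋈[g=a] σ[a<=6](T)))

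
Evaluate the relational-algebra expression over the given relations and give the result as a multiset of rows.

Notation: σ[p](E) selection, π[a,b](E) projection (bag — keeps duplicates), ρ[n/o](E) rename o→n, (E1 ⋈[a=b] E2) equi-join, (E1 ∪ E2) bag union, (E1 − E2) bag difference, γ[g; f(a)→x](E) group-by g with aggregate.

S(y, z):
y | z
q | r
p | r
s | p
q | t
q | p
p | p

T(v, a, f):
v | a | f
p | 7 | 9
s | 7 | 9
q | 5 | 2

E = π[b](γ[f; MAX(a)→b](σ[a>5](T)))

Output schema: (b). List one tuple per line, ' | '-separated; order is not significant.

Stepwise |·|:
  T → 3
  σ[a>5](T) → 2
  γ[f; MAX(a)→b](σ[a>5](T)) → 1
  π[b](γ[f; MAX(a)→b](σ[a>5](T))) → 1

== RESULT ==
b
7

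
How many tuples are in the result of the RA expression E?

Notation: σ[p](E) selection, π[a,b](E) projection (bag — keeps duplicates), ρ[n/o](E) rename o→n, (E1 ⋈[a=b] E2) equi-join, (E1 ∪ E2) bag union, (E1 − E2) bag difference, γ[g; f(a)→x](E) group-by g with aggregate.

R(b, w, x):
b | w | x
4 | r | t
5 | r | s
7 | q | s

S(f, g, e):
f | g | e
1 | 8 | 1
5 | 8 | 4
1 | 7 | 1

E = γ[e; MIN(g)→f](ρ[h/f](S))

Stepwise |·|:
  S → 3
  ρ[h/f](S) → 3
  γ[e; MIN(g)→f](ρ[h/f](S)) → 2

|E| = 2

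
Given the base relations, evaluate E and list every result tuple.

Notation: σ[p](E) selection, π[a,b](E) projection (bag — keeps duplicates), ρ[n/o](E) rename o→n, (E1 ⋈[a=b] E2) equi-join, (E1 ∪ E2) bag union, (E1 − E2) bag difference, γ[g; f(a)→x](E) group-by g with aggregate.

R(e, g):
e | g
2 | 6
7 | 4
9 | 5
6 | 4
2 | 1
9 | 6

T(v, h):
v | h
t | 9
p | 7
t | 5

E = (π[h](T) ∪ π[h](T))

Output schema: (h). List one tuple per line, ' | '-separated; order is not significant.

Subexpression sizes:
  T → 3
  π[h](T) → 3
  T → 3
  π[h](T) → 3
  (π[h](T) ∪ π[h](T)) → 6

== RESULT ==
h
5
5
7
7
9
9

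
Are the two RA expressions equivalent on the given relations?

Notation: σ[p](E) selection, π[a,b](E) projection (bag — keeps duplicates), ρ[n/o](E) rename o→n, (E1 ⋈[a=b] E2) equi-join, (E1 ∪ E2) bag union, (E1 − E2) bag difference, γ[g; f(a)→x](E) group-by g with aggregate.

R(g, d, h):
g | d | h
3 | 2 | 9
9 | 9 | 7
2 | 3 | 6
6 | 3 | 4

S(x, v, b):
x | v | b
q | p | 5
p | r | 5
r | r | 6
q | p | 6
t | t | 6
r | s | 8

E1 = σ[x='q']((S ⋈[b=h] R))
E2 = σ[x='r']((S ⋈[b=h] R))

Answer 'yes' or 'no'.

E1 row counts bottom-up:
  S → 6
  R → 4
  (S ⋈[b=h] R) → 3
  σ[x='q']((S ⋈[b=h] R)) → 1
E2 row counts bottom-up:
  S → 6
  R → 4
  (S ⋈[b=h] R) → 3
  σ[x='r']((S ⋈[b=h] R)) → 1

E1 result:
x | v | b | g | d | h
q | p | 6 | 2 | 3 | 6
E2 result:
x | v | b | g | d | h
r | r | 6 | 2 | 3 | 6
Witness: ('r', 'r', 6, 2, 3, 6) appears 0× in E1 but 1× in E2.

no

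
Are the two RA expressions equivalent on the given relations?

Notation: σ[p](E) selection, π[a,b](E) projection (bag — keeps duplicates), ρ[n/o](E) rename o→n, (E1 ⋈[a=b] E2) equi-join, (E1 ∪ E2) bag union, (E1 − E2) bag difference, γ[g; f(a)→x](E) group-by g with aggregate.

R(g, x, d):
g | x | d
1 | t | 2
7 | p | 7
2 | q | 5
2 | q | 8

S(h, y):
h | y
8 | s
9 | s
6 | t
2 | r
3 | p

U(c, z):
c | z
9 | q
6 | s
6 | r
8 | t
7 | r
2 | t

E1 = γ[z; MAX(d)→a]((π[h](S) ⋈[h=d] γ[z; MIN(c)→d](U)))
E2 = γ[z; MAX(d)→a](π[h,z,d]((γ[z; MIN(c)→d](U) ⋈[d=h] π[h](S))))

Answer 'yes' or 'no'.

E1 subexpression sizes:
  S → 5
  π[h](S) → 5
  U → 6
  γ[z; MIN(c)→d](U) → 4
  (π[h](S) ⋈[h=d] γ[z; MIN(c)→d](U)) → 4
  γ[z; MAX(d)→a]((π[h](S) ⋈[h=d] γ[z; MIN(c)→d](U))) → 4
E2 subexpression sizes:
  U → 6
  γ[z; MIN(c)→d](U) → 4
  S → 5
  π[h](S) → 5
  (γ[z; MIN(c)→d](U) ⋈[d=h] π[h](S)) → 4
  π[h,z,d]((γ[z; MIN(c)→d](U) ⋈[d=h] π[h](S))) → 4
  γ[z; MAX(d)→a](π[h,z,d]((γ[z; MIN(c)→d](U) ⋈[d=h] π[h](S)))) → 4

E1 and E2 produce the same multiset:
z | a
q | 9
r | 6
s | 6
t | 2

yes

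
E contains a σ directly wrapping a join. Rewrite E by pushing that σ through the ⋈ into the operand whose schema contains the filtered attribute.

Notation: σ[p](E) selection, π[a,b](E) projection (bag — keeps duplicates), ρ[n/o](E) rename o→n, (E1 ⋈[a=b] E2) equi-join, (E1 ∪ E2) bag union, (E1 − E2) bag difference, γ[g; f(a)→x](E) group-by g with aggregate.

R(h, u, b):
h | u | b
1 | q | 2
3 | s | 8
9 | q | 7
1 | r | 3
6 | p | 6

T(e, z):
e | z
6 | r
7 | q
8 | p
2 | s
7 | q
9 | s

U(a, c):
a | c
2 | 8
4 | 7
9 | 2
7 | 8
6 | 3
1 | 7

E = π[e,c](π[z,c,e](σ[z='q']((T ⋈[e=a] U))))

σ filters on z, owned by the left side.
E' = π[e,c](π[z,c,e]((σ[z='q'](T) ⋈[e=a] U)))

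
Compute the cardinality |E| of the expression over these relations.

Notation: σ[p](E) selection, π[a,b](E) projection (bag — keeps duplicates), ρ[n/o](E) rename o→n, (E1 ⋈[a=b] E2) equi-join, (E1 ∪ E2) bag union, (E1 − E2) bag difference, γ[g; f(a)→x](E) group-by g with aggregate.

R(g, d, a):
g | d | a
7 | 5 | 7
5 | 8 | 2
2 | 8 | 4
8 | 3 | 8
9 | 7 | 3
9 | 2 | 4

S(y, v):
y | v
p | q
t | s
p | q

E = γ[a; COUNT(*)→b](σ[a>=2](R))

Subexpression sizes:
  R → 6
  σ[a>=2](R) → 6
  γ[a; COUNT(*)→b](σ[a>=2](R)) → 5

|E| = 5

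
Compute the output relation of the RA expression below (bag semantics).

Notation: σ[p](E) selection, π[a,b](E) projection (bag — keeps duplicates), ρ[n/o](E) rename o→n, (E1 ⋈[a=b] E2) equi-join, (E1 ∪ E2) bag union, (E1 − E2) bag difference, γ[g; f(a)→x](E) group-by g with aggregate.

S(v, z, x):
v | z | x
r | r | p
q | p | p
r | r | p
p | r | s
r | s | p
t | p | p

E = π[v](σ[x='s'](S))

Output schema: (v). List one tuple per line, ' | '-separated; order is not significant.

Stepwise |·|:
  S → 6
  σ[x='s'](S) → 1
  π[v](σ[x='s'](S)) → 1

== RESULT ==
v
p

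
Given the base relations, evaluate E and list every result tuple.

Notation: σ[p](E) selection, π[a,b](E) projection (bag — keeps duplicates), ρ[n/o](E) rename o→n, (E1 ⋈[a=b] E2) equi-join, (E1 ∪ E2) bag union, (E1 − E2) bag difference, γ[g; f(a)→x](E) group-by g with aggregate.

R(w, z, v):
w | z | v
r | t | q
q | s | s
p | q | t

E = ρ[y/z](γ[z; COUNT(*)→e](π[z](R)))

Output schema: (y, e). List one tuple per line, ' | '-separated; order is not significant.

Subexpression sizes:
  R → 3
  π[z](R) → 3
  γ[z; COUNT(*)→e](π[z](R)) → 3
  ρ[y/z](γ[z; COUNT(*)→e](π[z](R))) → 3

== RESULT ==
y | e
q | 1
s | 1
t | 1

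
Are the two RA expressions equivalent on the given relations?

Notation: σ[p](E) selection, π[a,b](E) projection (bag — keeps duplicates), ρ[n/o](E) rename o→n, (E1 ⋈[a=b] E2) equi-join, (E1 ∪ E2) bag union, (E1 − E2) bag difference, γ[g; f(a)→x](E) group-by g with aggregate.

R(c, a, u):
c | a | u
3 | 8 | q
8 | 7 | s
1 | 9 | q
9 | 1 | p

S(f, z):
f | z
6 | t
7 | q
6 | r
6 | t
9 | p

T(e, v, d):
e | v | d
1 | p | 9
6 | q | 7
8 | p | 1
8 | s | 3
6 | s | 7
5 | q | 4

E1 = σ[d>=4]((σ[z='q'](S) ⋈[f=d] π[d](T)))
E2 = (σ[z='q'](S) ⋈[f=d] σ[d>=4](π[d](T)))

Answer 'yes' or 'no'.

E1 stepwise |·|:
  S → 5
  σ[z='q'](S) → 1
  T → 6
  π[d](T) → 6
  (σ[z='q'](S) ⋈[f=d] π[d](T)) → 2
  σ[d>=4]((σ[z='q'](S) ⋈[f=d] π[d](T))) → 2
E2 stepwise |·|:
  S → 5
  σ[z='q'](S) → 1
  T → 6
  π[d](T) → 6
  σ[d>=4](π[d](T)) → 4
  (σ[z='q'](S) ⋈[f=d] σ[d>=4](π[d](T))) → 2

E1 and E2 produce the same multiset:
f | z | d
7 | q | 7
7 | q | 7

yes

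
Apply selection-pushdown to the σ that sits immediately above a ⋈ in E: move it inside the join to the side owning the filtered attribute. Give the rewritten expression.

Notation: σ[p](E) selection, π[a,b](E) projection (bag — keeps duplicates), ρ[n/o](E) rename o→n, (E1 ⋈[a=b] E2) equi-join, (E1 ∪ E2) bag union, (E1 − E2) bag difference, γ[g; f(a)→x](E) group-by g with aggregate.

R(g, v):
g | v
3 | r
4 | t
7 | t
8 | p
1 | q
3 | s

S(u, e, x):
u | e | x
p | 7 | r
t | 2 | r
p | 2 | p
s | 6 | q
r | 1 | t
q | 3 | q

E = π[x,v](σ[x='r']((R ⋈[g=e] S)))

σ filters on x, owned by the right side.
E' = π[x,v]((R ⋈[g=e] σ[x='r'](S)))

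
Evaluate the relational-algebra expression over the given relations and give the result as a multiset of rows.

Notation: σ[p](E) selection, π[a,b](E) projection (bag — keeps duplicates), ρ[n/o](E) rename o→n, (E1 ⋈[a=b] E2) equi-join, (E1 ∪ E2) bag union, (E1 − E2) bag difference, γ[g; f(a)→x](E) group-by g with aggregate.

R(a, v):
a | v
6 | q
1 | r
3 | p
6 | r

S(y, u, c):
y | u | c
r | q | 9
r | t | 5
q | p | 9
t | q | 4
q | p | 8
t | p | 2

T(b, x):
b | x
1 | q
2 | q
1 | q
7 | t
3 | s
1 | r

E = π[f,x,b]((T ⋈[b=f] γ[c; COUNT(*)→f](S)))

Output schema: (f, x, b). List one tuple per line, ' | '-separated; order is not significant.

Stepwise |·|:
  T → 6
  S → 6
  γ[c; COUNT(*)→f](S) → 5
  (T ⋈[b=f] γ[c; COUNT(*)→f](S)) → 13
  π[f,x,b]((T ⋈[b=f] γ[c; COUNT(*)→f](S))) → 13

== RESULT ==
f | x | b
1 | q | 1
1 | q | 1
1 | q | 1
1 | q | 1
1 | q | 1
1 | q | 1
1 | q | 1
1 | q | 1
1 | r | 1
1 | r | 1
1 | r | 1
1 | r | 1
2 | q | 2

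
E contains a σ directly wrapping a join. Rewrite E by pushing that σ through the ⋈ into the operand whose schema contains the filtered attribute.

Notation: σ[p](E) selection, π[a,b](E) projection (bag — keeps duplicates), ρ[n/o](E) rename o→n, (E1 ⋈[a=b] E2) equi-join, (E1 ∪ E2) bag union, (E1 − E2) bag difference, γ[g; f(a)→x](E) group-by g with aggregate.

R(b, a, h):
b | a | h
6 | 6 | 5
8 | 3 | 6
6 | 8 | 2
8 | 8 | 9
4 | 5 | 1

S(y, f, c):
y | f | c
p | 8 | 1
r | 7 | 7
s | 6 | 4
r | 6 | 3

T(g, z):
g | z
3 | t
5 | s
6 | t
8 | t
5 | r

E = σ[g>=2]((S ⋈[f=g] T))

σ filters on g, owned by the right side.
E' = (S ⋈[f=g] σ[g>=2](T))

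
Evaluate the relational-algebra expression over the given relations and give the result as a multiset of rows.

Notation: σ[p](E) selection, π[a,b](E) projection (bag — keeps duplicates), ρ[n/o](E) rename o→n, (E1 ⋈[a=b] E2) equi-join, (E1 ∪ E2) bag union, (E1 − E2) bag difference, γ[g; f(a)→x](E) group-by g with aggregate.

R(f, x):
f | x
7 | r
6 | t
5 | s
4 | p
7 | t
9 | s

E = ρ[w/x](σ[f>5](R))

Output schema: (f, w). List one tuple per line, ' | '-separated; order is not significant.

Stepwise |·|:
  R → 6
  σ[f>5](R) → 4
  ρ[w/x](σ[f>5](R)) → 4

== RESULT ==
f | w
6 | t
7 | r
7 | t
9 | s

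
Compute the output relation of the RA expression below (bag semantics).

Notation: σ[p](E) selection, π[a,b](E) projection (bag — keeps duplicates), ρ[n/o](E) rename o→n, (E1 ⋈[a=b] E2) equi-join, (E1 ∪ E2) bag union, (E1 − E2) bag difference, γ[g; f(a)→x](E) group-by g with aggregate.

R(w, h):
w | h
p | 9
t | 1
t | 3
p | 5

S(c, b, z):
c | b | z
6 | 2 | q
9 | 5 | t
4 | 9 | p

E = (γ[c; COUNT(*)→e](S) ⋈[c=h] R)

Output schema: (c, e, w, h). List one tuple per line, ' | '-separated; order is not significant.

Row counts bottom-up:
  S → 3
  γ[c; COUNT(*)→e](S) → 3
  R → 4
  (γ[c; COUNT(*)→e](S) ⋈[c=h] R) → 1

== RESULT ==
c | e | w | h
9 | 1 | p | 9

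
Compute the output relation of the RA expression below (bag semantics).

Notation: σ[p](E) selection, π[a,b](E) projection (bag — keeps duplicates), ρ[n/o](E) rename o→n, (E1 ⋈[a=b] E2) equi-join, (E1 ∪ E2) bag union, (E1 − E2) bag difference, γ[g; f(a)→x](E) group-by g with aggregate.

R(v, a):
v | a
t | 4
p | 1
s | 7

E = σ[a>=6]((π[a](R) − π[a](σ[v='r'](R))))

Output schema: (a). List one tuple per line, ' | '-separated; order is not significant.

Row counts bottom-up:
  R → 3
  π[a](R) → 3
  R → 3
  σ[v='r'](R) → 0
  π[a](σ[v='r'](R)) → 0
  (π[a](R) − π[a](σ[v='r'](R))) → 3
  σ[a>=6]((π[a](R) − π[a](σ[v='r'](R)))) → 1

== RESULT ==
a
7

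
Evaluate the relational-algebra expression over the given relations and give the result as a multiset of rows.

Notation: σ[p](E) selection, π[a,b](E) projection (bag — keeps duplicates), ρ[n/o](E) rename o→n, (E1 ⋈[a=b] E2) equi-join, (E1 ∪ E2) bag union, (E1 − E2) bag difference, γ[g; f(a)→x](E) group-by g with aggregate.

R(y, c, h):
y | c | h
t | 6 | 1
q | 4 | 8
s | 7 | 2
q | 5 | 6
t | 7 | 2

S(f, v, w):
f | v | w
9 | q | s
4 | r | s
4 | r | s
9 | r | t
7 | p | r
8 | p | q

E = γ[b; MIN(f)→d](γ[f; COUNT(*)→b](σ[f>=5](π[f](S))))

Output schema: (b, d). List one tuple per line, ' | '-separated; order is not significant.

Row counts bottom-up:
  S → 6
  π[f](S) → 6
  σ[f>=5](π[f](S)) → 4
  γ[f; COUNT(*)→b](σ[f>=5](π[f](S))) → 3
  γ[b; MIN(f)→d](γ[f; COUNT(*)→b](σ[f>=5](π[f](S)))) → 2

== RESULT ==
b | d
1 | 7
2 | 9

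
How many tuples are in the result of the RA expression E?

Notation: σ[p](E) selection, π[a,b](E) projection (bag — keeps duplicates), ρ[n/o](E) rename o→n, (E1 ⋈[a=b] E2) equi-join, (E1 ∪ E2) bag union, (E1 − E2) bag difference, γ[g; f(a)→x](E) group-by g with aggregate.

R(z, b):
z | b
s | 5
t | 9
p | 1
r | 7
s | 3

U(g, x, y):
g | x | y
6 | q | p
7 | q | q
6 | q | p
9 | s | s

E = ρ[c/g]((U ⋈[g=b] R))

Per-node cardinality:
  U → 4
  R → 5
  (U ⋈[g=b] R) → 2
  ρ[c/g]((U ⋈[g=b] R)) → 2

|E| = 2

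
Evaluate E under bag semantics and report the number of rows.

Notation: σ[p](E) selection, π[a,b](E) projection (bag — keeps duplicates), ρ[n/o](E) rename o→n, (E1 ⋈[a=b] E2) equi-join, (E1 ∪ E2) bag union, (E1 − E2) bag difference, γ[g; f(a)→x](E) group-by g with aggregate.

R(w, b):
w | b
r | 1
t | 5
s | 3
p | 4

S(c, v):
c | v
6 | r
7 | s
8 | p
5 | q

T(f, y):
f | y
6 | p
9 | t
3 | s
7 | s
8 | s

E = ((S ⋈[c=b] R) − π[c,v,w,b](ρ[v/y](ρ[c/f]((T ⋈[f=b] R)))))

Per-node cardinality:
  S → 4
  R → 4
  (S ⋈[c=b] R) → 1
  T → 5
  R → 4
  (T ⋈[f=b] R) → 1
  ρ[c/f]((T ⋈[f=b] R)) → 1
  ρ[v/y](ρ[c/f]((T ⋈[f=b] R))) → 1
  π[c,v,w,b](ρ[v/y](ρ[c/f]((T ⋈[f=b] R)))) → 1
  ((S ⋈[c=b] R) − π[c,v,w,b](ρ[v/y](ρ[c/f]((T ⋈[f=b] R))))) → 1

|E| = 1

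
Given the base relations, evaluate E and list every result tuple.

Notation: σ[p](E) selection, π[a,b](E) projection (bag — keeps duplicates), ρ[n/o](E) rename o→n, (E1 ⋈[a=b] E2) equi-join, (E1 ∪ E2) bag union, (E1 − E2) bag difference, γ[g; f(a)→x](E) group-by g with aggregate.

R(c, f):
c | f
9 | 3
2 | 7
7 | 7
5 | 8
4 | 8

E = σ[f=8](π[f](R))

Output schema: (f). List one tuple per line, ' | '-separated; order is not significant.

Subexpression sizes:
  R → 5
  π[f](R) → 5
  σ[f=8](π[f](R)) → 2

== RESULT ==
f
8
8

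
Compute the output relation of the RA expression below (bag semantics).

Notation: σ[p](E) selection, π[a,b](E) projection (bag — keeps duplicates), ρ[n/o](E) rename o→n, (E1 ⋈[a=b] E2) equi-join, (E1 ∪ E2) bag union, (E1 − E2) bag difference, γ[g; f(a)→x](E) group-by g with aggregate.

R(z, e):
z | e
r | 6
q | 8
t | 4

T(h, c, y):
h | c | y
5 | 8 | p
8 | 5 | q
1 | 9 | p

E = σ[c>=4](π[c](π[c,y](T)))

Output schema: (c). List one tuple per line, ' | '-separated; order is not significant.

Per-node cardinality:
  T → 3
  π[c,y](T) → 3
  π[c](π[c,y](T)) → 3
  σ[c>=4](π[c](π[c,y](T))) → 3

== RESULT ==
c
5
8
9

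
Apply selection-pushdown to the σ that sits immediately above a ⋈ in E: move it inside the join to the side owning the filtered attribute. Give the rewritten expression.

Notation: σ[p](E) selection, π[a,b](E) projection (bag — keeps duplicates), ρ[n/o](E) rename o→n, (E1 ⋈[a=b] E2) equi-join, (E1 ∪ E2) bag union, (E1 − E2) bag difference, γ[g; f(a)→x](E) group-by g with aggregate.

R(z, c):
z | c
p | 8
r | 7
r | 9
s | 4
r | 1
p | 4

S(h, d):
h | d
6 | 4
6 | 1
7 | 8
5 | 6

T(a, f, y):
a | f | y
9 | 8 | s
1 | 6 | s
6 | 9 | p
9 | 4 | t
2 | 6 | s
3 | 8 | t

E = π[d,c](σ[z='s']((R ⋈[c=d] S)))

σ filters on z, owned by the left side.
E' = π[d,c]((σ[z='s'](R) ⋈[c=d] S))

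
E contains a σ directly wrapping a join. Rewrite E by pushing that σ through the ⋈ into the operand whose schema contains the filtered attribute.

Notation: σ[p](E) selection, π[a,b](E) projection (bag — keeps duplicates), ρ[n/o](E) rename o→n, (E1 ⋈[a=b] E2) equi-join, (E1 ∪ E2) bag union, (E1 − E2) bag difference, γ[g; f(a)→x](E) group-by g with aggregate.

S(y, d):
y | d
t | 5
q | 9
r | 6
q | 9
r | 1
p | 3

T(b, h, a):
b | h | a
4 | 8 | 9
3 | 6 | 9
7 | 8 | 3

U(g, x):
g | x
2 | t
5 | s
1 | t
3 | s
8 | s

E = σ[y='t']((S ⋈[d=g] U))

σ filters on y, owned by the left side.
E' = (σ[y='t'](S) ⋈[d=g] U)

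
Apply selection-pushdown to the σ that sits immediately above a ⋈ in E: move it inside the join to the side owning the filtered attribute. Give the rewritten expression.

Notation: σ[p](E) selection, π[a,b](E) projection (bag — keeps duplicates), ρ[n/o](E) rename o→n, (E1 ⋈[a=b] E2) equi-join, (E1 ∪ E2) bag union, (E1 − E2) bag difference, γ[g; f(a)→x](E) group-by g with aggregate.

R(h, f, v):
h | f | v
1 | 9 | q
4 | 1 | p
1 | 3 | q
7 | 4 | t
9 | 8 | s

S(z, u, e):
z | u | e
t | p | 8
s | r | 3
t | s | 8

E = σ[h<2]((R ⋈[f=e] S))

σ filters on h, owned by the left side.
E' = (σ[h<2](R) ⋈[f=e] S)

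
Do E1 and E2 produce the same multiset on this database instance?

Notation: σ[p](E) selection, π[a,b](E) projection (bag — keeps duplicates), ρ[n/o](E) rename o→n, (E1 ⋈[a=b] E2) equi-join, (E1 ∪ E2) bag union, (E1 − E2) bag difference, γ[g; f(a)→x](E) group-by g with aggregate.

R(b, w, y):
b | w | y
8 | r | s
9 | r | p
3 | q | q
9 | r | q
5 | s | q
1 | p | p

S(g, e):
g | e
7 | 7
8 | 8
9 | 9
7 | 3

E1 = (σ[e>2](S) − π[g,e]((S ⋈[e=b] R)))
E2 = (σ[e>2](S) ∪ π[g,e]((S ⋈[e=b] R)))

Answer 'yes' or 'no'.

E1 per-node cardinality:
  S → 4
  σ[e>2](S) → 4
  S → 4
  R → 6
  (S ⋈[e=b] R) → 4
  π[g,e]((S ⋈[e=b] R)) → 4
  (σ[e>2](S) − π[g,e]((S ⋈[e=b] R))) → 1
E2 per-node cardinality:
  S → 4
  σ[e>2](S) → 4
  S → 4
  R → 6
  (S ⋈[e=b] R) → 4
  π[g,e]((S ⋈[e=b] R)) → 4
  (σ[e>2](S) ∪ π[g,e]((S ⋈[e=b] R))) → 8

E1 result:
g | e
7 | 7
E2 result:
g | e
7 | 3
7 | 3
7 | 7
8 | 8
8 | 8
9 | 9
9 | 9
9 | 9
Witness: (8, 8) appears 0× in E1 but 2× in E2.

no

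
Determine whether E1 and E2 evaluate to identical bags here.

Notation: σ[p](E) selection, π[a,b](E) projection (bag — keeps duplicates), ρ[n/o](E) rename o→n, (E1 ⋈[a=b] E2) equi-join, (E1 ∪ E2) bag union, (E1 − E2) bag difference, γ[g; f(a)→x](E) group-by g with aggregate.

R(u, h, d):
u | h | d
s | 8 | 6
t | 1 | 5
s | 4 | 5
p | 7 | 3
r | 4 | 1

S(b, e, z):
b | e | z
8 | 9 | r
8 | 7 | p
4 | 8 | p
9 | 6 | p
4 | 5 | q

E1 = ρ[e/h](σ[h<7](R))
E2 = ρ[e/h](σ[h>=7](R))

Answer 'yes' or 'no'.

E1 subexpression sizes:
  R → 5
  σ[h<7](R) → 3
  ρ[e/h](σ[h<7](R)) → 3
E2 subexpression sizes:
  R → 5
  σ[h>=7](R) → 2
  ρ[e/h](σ[h>=7](R)) → 2

E1 result:
u | e | d
r | 4 | 1
s | 4 | 5
t | 1 | 5
E2 result:
u | e | d
p | 7 | 3
s | 8 | 6
Witness: ('t', 1, 5) appears 1× in E1 but 0× in E2.

no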